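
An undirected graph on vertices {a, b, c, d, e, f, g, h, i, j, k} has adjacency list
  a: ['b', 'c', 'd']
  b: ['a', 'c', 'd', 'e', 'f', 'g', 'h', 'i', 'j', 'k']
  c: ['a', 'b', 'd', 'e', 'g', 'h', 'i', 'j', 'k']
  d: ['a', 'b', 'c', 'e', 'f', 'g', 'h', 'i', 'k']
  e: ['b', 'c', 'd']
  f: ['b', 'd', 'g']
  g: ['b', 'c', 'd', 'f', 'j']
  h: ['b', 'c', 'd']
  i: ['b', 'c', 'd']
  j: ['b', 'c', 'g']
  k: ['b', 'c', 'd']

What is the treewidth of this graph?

3

A width-3 tree decomposition is:
Bags: B1 = {b, c, d, e}  B2 = {b, c, d, i}  B3 = {b, c, d, h}  B4 = {b, c, d, k}  B5 = {a, b, c, d}  B6 = {b, c, d, g}  B7 = {b, c, g, j}  B8 = {b, d, f, g}
Tree: B1–B2, B2–B3, B1–B4, B4–B5, B3–B6, B6–B7, B6–B8
The largest bag has 4 vertices, giving width 3; this decomposition certifies tw(G) ≤ 3. On the other hand G contains the 4-clique {b, c, d, g}. A clique must lie in a single bag of any decomposition, so no decomposition can have width below 3. Combining the bounds, tw(G) = 3.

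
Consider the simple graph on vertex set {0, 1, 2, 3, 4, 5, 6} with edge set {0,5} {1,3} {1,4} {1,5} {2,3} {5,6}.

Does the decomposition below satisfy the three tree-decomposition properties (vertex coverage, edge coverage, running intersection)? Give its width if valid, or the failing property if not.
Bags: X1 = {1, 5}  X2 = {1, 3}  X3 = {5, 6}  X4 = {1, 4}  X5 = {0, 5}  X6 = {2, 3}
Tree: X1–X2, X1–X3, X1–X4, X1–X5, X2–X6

Yes; width 1.

Checking the three conditions: (i) the bags cover all of {0, 1, 2, 3, 4, 5, 6}; (ii) for each edge, some bag contains both endpoints; (iii) the bags containing any fixed vertex form a subtree. All hold, so the decomposition is valid with width 2 − 1 = 1.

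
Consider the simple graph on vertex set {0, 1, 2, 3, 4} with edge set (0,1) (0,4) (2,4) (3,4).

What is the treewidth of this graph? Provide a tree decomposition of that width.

Treewidth 1.
Bags: B1 = {3, 4}  B2 = {0, 4}  B3 = {0, 1}  B4 = {2, 4}
Tree: B1–B2, B2–B3, B1–B4

The largest bag has 2 vertices, giving width 1; this decomposition certifies tw(G) ≤ 1. Any graph with an edge has treewidth ≥ 1, and G has the edge 4–3. The upper and lower bounds meet at 1, so that is the treewidth.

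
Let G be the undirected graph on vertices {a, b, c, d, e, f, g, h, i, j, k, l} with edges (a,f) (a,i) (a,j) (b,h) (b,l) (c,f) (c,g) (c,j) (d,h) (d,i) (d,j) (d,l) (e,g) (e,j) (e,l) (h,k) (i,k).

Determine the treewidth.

A width-3 tree decomposition is:
Bags: B1 = {c, e, f, g}  B2 = {c, e, f, j}  B3 = {a, e, f, j}  B4 = {a, e, j, l}  B5 = {a, d, j, l}  B6 = {a, d, i, l}  B7 = {b, d, i, l}  B8 = {b, d, h, i}  B9 = {b, h, i, k}
Tree: B1–B2, B2–B3, B3–B4, B4–B5, B5–B6, B6–B7, B7–B8, B8–B9
Every bag has size at most 4, so the width is 4 − 1 = 3 and tw(G) ≤ 3. For the lower bound: the 4 vertex sets {c,f,g}, {e}, {j}, {a,d,i,l} are disjoint, each induces a connected subgraph, and every pair is joined by at least one edge of G. Contracting each set to a single vertex therefore yields K_{4} as a minor, and since treewidth is minor-monotone, tw(G) ≥ tw(K_{4}) = 3. Hence tw(G) = 3 exactly.

3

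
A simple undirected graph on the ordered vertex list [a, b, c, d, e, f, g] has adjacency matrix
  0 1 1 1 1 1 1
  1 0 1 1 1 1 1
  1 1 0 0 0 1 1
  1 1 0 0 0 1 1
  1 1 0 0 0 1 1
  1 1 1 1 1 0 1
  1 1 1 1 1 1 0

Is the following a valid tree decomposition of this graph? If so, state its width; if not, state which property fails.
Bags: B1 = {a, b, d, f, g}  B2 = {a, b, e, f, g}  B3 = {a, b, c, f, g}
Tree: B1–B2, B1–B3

Yes; width 4.

Vertex coverage: the bags together contain {a, b, c, d, e, f, g}, the full vertex set. Edge coverage: each edge of G has both endpoints in at least one bag. Running intersection: for every vertex, the bags containing it form a connected subtree. All three properties hold, so this is a valid tree decomposition of width max|bag| − 1 = 4, and hence tw(G) ≤ 4.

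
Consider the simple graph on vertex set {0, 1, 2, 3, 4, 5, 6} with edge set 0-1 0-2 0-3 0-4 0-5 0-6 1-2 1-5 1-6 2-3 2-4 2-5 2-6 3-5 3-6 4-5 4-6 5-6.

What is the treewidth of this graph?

4

A width-4 tree decomposition is:
Bags: B1 = {0, 2, 3, 5, 6}  B2 = {0, 2, 4, 5, 6}  B3 = {0, 1, 2, 5, 6}
Tree: B1–B2, B2–B3
Every bag has size at most 5, so the width is 5 − 1 = 4 and tw(G) ≤ 4. Conversely, {0, 1, 2, 5, 6} is a clique of size 5, and the vertices of any clique must share a bag in every tree decomposition; so some bag has ≥ 5 vertices and tw(G) ≥ 4. The upper and lower bounds meet at 4, so that is the treewidth.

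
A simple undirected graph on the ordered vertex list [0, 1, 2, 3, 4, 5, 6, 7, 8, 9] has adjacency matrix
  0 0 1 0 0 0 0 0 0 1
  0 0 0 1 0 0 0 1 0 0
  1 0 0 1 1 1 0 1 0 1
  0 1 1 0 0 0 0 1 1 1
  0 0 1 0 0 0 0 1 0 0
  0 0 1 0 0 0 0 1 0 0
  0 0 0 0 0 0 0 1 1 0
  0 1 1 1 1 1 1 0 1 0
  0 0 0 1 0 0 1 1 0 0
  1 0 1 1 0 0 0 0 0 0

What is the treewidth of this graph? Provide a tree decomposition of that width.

Treewidth 2.
Bags: B1 = {2, 3, 9}  B2 = {2, 3, 7}  B3 = {2, 4, 7}  B4 = {3, 7, 8}  B5 = {6, 7, 8}  B6 = {1, 3, 7}  B7 = {0, 2, 9}  B8 = {2, 5, 7}
Tree: B1–B2, B2–B3, B2–B4, B4–B5, B2–B6, B1–B7, B3–B8

The largest bag has 3 vertices, giving width 2; this decomposition certifies tw(G) ≤ 2. On the other hand G contains the 3-clique {0, 2, 9}. A clique must lie in a single bag of any decomposition, so no decomposition can have width below 2. Hence tw(G) = 2 exactly.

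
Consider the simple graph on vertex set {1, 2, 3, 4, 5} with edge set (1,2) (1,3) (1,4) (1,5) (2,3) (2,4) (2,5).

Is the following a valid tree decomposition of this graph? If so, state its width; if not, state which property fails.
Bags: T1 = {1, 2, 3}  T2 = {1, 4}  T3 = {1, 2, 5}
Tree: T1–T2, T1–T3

A tree decomposition must satisfy three properties: every vertex lies in some bag; for every edge, both endpoints lie together in some bag; and for every vertex, the bags containing it form a connected subtree. Here edge (2,4) lies in no bag, so the decomposition is invalid.

No — edge (2,4) lies in no bag.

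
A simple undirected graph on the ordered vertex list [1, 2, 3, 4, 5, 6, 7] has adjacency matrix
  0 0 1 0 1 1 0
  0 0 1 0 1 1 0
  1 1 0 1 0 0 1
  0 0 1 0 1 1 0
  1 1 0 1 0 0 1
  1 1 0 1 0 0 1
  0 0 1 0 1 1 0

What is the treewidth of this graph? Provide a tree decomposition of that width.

Every bag has size at most 4, so the width is 4 − 1 = 3 and tw(G) ≤ 3. For the lower bound: the 4 vertex sets {2,5}, {1,6}, {3}, {7} are disjoint, each induces a connected subgraph, and every pair is joined by at least one edge of G. Contracting each set to a single vertex therefore yields K_{4} as a minor, and since treewidth is minor-monotone, tw(G) ≥ tw(K_{4}) = 3. Therefore the treewidth is 3.

Treewidth 3.
Bags: B1 = {2, 3, 5, 6}  B2 = {1, 3, 5, 6}  B3 = {3, 5, 6, 7}  B4 = {3, 4, 5, 6}
Tree: B1–B2, B2–B3, B3–B4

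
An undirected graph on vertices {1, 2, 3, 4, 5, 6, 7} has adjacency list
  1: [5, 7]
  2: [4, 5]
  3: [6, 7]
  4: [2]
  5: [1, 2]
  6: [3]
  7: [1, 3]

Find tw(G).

A width-1 tree decomposition is:
Bags: B1 = {3, 6}  B2 = {3, 7}  B3 = {1, 7}  B4 = {1, 5}  B5 = {2, 5}  B6 = {2, 4}
Tree: B1–B2, B2–B3, B3–B4, B4–B5, B5–B6
The largest bag has 2 vertices, giving width 1; this decomposition certifies tw(G) ≤ 1. Any graph with an edge has treewidth ≥ 1, and G has the edge 6–3. The upper and lower bounds meet at 1, so that is the treewidth.

1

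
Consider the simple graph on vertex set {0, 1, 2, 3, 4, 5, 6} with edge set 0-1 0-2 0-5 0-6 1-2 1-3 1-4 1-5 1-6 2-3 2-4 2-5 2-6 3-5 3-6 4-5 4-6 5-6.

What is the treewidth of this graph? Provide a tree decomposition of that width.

Treewidth 4.
One such decomposition:
Bags: B1 = {0, 1, 2, 5, 6}  B2 = {1, 2, 3, 5, 6}  B3 = {1, 2, 4, 5, 6}
Tree: B1–B2, B2–B3

The largest bag has 5 vertices, giving width 4; this decomposition certifies tw(G) ≤ 4. On the other hand G contains the 5-clique {0, 1, 2, 5, 6}. A clique must lie in a single bag of any decomposition, so no decomposition can have width below 4. Hence tw(G) = 4 exactly.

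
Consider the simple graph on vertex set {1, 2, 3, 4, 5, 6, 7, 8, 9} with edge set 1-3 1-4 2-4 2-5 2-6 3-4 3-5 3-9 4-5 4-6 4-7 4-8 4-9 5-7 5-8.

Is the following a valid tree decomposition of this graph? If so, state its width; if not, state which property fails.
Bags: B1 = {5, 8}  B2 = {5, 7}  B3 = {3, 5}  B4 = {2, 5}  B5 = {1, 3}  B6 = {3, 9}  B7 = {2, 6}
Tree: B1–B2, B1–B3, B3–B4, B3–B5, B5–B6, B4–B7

A tree decomposition must satisfy three properties: every vertex lies in some bag; for every edge, both endpoints lie together in some bag; and for every vertex, the bags containing it form a connected subtree. Here vertex 4 appears in no bag, so the decomposition is invalid.

No — vertex 4 appears in no bag.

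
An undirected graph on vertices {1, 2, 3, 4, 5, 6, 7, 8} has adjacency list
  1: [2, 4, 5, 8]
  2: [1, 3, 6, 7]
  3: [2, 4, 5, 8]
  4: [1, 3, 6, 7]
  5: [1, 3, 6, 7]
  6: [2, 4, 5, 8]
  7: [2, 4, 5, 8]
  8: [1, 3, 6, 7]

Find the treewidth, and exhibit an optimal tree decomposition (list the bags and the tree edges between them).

Treewidth 4.
Bags: B1 = {1, 3, 6, 7, 8}  B2 = {1, 3, 5, 6, 7}  B3 = {1, 2, 3, 6, 7}  B4 = {1, 3, 4, 6, 7}
Tree: B1–B2, B2–B3, B3–B4

The largest bag has 5 vertices, giving width 4; this decomposition certifies tw(G) ≤ 4. For the lower bound: the 5 vertex sets {6,8}, {1,5}, {2,7}, {3}, {4} are disjoint, each induces a connected subgraph, and every pair is joined by at least one edge of G. Contracting each set to a single vertex therefore yields K_{5} as a minor, and since treewidth is minor-monotone, tw(G) ≥ tw(K_{5}) = 4. The upper and lower bounds meet at 4, so that is the treewidth.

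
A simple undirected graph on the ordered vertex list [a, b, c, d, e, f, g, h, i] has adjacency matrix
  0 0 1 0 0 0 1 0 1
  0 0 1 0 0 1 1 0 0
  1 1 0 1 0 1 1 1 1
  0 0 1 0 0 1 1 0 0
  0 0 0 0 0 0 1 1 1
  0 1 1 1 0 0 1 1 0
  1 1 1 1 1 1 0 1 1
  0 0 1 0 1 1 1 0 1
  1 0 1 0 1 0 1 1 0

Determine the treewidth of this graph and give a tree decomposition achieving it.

Treewidth 3.
Bags: B1 = {b, c, f, g}  B2 = {c, f, g, h}  B3 = {c, d, f, g}  B4 = {c, g, h, i}  B5 = {e, g, h, i}  B6 = {a, c, g, i}
Tree: B1–B2, B1–B3, B2–B4, B4–B5, B4–B6

Each bag holds 4 vertices, so the decomposition has width 3, which upper-bounds the treewidth. On the other hand G contains the 4-clique {e, g, h, i}. A clique must lie in a single bag of any decomposition, so no decomposition can have width below 3. Hence tw(G) = 3 exactly.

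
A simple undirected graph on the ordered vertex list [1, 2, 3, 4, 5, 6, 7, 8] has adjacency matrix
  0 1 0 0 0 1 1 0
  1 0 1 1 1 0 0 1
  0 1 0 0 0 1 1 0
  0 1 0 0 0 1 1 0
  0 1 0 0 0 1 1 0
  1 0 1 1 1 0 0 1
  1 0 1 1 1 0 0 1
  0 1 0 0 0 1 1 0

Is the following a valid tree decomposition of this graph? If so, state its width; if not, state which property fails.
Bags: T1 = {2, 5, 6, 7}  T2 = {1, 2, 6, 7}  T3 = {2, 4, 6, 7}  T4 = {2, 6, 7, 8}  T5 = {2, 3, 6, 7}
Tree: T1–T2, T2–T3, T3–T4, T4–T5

Checking the three conditions: (i) the bags cover all of {1, 2, 3, 4, 5, 6, 7, 8}; (ii) for each edge, some bag contains both endpoints; (iii) the bags containing any fixed vertex form a subtree. All hold, so the decomposition is valid with width 4 − 1 = 3.

Yes; width 3.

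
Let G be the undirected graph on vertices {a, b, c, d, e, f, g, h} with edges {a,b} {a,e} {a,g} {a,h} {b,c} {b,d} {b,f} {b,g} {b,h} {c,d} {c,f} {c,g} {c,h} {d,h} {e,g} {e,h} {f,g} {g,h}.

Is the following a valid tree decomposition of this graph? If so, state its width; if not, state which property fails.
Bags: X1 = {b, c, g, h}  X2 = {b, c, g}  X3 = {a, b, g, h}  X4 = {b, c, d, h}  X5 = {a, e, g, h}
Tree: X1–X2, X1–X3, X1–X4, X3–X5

A tree decomposition must satisfy three properties: every vertex lies in some bag; for every edge, both endpoints lie together in some bag; and for every vertex, the bags containing it form a connected subtree. Here vertex f appears in no bag, so the decomposition is invalid.

No — vertex f appears in no bag.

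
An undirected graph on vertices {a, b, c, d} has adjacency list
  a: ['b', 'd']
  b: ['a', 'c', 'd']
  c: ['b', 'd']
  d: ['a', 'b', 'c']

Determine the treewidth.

A width-2 tree decomposition is:
Bags: B1 = {a, b, d}  B2 = {b, c, d}
Tree: B1–B2
Each bag holds 3 vertices, so the decomposition has width 2, which upper-bounds the treewidth. On the other hand G contains the 3-clique {b, c, d}. A clique must lie in a single bag of any decomposition, so no decomposition can have width below 2. The upper and lower bounds meet at 2, so that is the treewidth.

2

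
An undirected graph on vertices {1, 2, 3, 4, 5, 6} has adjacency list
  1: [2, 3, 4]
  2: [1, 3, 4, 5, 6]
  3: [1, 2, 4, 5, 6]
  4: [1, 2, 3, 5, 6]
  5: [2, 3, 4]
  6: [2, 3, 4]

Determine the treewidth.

A width-3 tree decomposition is:
Bags: B1 = {2, 3, 4, 5}  B2 = {2, 3, 4, 6}  B3 = {1, 2, 3, 4}
Tree: B1–B2, B1–B3
The largest bag has 4 vertices, giving width 3; this decomposition certifies tw(G) ≤ 3. Conversely, {1, 2, 3, 4} is a clique of size 4, and the vertices of any clique must share a bag in every tree decomposition; so some bag has ≥ 4 vertices and tw(G) ≥ 3. Combining the bounds, tw(G) = 3.

3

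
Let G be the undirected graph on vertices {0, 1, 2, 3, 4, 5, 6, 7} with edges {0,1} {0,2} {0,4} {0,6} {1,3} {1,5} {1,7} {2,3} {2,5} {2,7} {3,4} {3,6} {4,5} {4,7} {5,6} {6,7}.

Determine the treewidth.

A width-4 tree decomposition is:
Bags: B1 = {0, 3, 5, 6, 7}  B2 = {0, 3, 4, 5, 7}  B3 = {0, 1, 3, 5, 7}  B4 = {0, 2, 3, 5, 7}
Tree: B1–B2, B2–B3, B3–B4
Every bag has size at most 5, so the width is 5 − 1 = 4 and tw(G) ≤ 4. For the lower bound: the 5 vertex sets {3,6}, {4,7}, {0,1}, {5}, {2} are disjoint, each induces a connected subgraph, and every pair is joined by at least one edge of G. Contracting each set to a single vertex therefore yields K_{5} as a minor, and since treewidth is minor-monotone, tw(G) ≥ tw(K_{5}) = 4. Combining the bounds, tw(G) = 4.

4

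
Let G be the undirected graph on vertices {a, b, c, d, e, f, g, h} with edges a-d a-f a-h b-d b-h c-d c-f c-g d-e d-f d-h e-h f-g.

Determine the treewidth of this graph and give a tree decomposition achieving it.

Each bag holds 3 vertices, so the decomposition has width 2, which upper-bounds the treewidth. On the other hand G contains the 3-clique {d, e, h}. A clique must lie in a single bag of any decomposition, so no decomposition can have width below 2. The upper and lower bounds meet at 2, so that is the treewidth.

Treewidth 2.
One optimal decomposition is:
Bags: B1 = {a, d, h}  B2 = {a, d, f}  B3 = {d, e, h}  B4 = {c, d, f}  B5 = {c, f, g}  B6 = {b, d, h}
Tree: B1–B2, B1–B3, B2–B4, B4–B5, B1–B6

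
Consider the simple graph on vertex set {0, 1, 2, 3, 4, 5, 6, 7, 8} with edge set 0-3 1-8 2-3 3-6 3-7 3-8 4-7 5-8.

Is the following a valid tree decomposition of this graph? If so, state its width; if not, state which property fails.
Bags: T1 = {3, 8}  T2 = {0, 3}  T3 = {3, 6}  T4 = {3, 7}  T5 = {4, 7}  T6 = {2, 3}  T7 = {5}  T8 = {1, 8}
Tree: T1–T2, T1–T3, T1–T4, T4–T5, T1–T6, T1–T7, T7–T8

A tree decomposition must satisfy three properties: every vertex lies in some bag; for every edge, both endpoints lie together in some bag; and for every vertex, the bags containing it form a connected subtree. Here edge (8,5) lies in no bag, so the decomposition is invalid.

No — edge (8,5) lies in no bag.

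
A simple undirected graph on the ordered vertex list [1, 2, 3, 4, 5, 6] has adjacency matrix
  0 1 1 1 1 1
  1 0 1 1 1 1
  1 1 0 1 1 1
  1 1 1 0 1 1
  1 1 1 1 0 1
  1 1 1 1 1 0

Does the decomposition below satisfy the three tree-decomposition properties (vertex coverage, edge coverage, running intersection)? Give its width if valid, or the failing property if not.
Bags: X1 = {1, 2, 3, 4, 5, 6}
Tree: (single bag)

Vertex coverage: the bags together contain {1, 2, 3, 4, 5, 6}, the full vertex set. Edge coverage: each edge of G has both endpoints in at least one bag. Running intersection: for every vertex, the bags containing it form a connected subtree. All three properties hold, so this is a valid tree decomposition of width max|bag| − 1 = 5, and hence tw(G) ≤ 5.

Yes; width 5.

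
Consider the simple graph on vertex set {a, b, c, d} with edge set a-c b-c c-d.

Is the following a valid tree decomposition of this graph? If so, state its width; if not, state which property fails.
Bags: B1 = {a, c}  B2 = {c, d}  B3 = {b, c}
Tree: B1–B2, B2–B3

Yes; width 1.

Every vertex of G appears in some bag (union = {a, b, c, d}); every edge is covered by a bag; and for each vertex v the set of bags containing v is connected in the bag tree. The decomposition is therefore valid. The largest bag has 2 vertices, so the width is 1.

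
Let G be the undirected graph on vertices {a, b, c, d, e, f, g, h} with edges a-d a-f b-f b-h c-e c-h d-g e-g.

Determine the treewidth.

A width-2 tree decomposition is:
Bags: B1 = {d, e, g}  B2 = {c, d, e}  B3 = {c, d, h}  B4 = {b, d, h}  B5 = {b, d, f}  B6 = {a, d, f}
Tree: B1–B2, B2–B3, B3–B4, B4–B5, B5–B6
The largest bag has 3 vertices, giving width 2; this decomposition certifies tw(G) ≤ 2. Since d–g–e–c–h–b–f–a–d is a cycle in G, G is not acyclic. Forests are exactly the graphs of treewidth ≤ 1, so tw(G) ≥ 2. Hence tw(G) = 2 exactly.

2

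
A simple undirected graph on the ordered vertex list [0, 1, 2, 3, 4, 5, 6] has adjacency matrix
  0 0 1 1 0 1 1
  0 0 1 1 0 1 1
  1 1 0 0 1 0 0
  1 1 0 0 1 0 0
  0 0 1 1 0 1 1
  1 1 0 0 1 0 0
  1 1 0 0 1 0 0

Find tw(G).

3

A width-3 tree decomposition is:
Bags: B1 = {0, 1, 4, 5}  B2 = {0, 1, 2, 4}  B3 = {0, 1, 4, 6}  B4 = {0, 1, 3, 4}
Tree: B1–B2, B2–B3, B3–B4
The largest bag has 4 vertices, giving width 3; this decomposition certifies tw(G) ≤ 3. For the lower bound: the 4 vertex sets {0,5}, {2,4}, {1}, {6} are disjoint, each induces a connected subgraph, and every pair is joined by at least one edge of G. Contracting each set to a single vertex therefore yields K_{4} as a minor, and since treewidth is minor-monotone, tw(G) ≥ tw(K_{4}) = 3. Combining the bounds, tw(G) = 3.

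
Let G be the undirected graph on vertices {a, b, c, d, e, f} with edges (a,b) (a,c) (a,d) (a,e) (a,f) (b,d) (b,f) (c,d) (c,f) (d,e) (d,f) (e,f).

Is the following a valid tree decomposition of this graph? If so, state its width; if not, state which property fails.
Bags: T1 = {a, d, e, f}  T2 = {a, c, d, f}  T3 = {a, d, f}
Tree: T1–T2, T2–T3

A tree decomposition must satisfy three properties: every vertex lies in some bag; for every edge, both endpoints lie together in some bag; and for every vertex, the bags containing it form a connected subtree. Here vertex b appears in no bag, so the decomposition is invalid.

No — vertex b appears in no bag.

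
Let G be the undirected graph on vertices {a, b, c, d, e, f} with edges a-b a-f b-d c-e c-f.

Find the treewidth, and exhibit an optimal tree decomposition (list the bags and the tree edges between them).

The largest bag has 2 vertices, giving width 1; this decomposition certifies tw(G) ≤ 1. Since G has at least one edge (e.g. e–c), it is not an edgeless graph, so tw(G) ≥ 1. Hence tw(G) = 1 exactly.

Treewidth 1.
Bags: B1 = {c, e}  B2 = {c, f}  B3 = {a, f}  B4 = {a, b}  B5 = {b, d}
Tree: B1–B2, B2–B3, B3–B4, B4–B5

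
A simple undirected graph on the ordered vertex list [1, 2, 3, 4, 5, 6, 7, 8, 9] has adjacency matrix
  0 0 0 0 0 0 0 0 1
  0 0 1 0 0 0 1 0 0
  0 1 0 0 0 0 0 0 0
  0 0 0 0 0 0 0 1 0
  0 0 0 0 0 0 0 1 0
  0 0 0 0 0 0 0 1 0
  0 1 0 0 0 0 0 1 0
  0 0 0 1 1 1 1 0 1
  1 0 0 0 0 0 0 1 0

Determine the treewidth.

1

A width-1 tree decomposition is:
Bags: B1 = {2, 7}  B2 = {7, 8}  B3 = {8, 9}  B4 = {1, 9}  B5 = {4, 8}  B6 = {5, 8}  B7 = {2, 3}  B8 = {6, 8}
Tree: B1–B2, B2–B3, B3–B4, B3–B5, B3–B6, B1–B7, B5–B8
Each bag holds 2 vertices, so the decomposition has width 1, which upper-bounds the treewidth. Since G has at least one edge (e.g. 2–7), it is not an edgeless graph, so tw(G) ≥ 1. Combining the bounds, tw(G) = 1.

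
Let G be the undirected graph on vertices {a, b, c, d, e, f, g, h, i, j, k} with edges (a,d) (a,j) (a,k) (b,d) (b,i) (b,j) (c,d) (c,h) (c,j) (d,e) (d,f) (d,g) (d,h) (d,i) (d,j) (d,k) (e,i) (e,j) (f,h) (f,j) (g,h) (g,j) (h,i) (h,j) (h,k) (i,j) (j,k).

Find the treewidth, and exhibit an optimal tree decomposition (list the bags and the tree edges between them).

Treewidth 3.
Bags: B1 = {c, d, h, j}  B2 = {d, h, j, k}  B3 = {d, h, i, j}  B4 = {b, d, i, j}  B5 = {a, d, j, k}  B6 = {d, f, h, j}  B7 = {d, g, h, j}  B8 = {d, e, i, j}
Tree: B1–B2, B2–B3, B3–B4, B2–B5, B2–B6, B1–B7, B4–B8

The largest bag has 4 vertices, giving width 3; this decomposition certifies tw(G) ≤ 3. On the other hand G contains the 4-clique {d, e, i, j}. A clique must lie in a single bag of any decomposition, so no decomposition can have width below 3. The upper and lower bounds meet at 3, so that is the treewidth.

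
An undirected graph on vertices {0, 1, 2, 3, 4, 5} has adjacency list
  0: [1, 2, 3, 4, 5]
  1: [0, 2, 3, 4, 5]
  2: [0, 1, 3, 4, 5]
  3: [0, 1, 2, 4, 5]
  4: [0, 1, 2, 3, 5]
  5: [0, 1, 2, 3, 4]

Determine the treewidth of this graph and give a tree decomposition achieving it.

With just one bag of size 6, the width is 6 − 1 = 5, so tw(G) ≤ 5. For the lower bound, the 6 vertices {0, 1, 2, 3, 4, 5} are pairwise adjacent, and any tree decomposition puts a clique entirely inside one bag — forcing width ≥ 5. Hence tw(G) = 5 exactly.

Treewidth 5.
Bags: B1 = {0, 1, 2, 3, 4, 5}
Tree: (single bag)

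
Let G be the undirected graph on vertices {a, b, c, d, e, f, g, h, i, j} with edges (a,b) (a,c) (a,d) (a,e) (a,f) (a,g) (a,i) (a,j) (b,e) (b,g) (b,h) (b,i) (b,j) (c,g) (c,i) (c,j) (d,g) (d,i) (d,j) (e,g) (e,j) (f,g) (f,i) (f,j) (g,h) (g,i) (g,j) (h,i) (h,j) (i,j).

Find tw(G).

4

A width-4 tree decomposition is:
Bags: B1 = {a, f, g, i, j}  B2 = {a, d, g, i, j}  B3 = {a, b, g, i, j}  B4 = {a, b, e, g, j}  B5 = {a, c, g, i, j}  B6 = {b, g, h, i, j}
Tree: B1–B2, B2–B3, B3–B4, B1–B5, B3–B6
Every bag has size at most 5, so the width is 5 − 1 = 4 and tw(G) ≤ 4. Conversely, {a, b, e, g, j} is a clique of size 5, and the vertices of any clique must share a bag in every tree decomposition; so some bag has ≥ 5 vertices and tw(G) ≥ 4. Combining the bounds, tw(G) = 4.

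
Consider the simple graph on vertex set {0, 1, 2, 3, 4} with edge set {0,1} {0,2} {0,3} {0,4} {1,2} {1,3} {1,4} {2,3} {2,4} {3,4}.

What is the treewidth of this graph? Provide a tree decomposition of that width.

A single bag containing all 5 vertices is trivially a valid decomposition of width 4. For the lower bound, the 5 vertices {0, 1, 2, 3, 4} are pairwise adjacent, and any tree decomposition puts a clique entirely inside one bag — forcing width ≥ 4. Hence tw(G) = 4 exactly.

Treewidth 4.
One such decomposition:
Bags: B1 = {0, 1, 2, 3, 4}
Tree: (single bag)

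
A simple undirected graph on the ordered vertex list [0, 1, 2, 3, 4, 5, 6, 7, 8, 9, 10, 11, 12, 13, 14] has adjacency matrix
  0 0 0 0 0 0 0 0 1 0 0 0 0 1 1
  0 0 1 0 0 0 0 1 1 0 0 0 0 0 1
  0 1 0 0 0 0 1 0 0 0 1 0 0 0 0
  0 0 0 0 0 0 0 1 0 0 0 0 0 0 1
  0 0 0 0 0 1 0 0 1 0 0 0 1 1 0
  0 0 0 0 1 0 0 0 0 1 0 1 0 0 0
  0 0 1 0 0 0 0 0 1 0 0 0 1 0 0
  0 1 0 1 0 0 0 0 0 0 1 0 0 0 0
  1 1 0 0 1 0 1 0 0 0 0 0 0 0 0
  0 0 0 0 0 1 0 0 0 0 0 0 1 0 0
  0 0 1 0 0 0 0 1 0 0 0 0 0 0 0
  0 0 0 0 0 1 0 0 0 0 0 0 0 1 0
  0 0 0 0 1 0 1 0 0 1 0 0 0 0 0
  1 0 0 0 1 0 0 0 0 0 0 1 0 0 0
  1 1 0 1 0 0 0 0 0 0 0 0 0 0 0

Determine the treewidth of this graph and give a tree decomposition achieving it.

Treewidth 3.
One optimal decomposition is:
Bags: B1 = {2, 3, 7, 10}  B2 = {1, 2, 3, 7}  B3 = {1, 2, 3, 14}  B4 = {1, 2, 6, 14}  B5 = {1, 6, 8, 14}  B6 = {0, 6, 8, 14}  B7 = {0, 6, 8, 12}  B8 = {0, 4, 8, 12}  B9 = {0, 4, 12, 13}  B10 = {4, 9, 12, 13}  B11 = {4, 5, 9, 13}  B12 = {5, 9, 11, 13}
Tree: B1–B2, B2–B3, B3–B4, B4–B5, B5–B6, B6–B7, B7–B8, B8–B9, B9–B10, B10–B11, B11–B12

Each bag holds 4 vertices, so the decomposition has width 3, which upper-bounds the treewidth. For the lower bound: the 4 vertex sets {3,7,10}, {2}, {1}, {0,6,8,14} are disjoint, each induces a connected subgraph, and every pair is joined by at least one edge of G. Contracting each set to a single vertex therefore yields K_{4} as a minor, and since treewidth is minor-monotone, tw(G) ≥ tw(K_{4}) = 3. Combining the bounds, tw(G) = 3.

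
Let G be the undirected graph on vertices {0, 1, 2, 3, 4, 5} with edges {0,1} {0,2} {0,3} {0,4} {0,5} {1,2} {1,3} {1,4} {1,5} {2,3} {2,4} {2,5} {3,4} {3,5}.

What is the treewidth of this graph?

4

A width-4 tree decomposition is:
Bags: B1 = {0, 1, 2, 3, 5}  B2 = {0, 1, 2, 3, 4}
Tree: B1–B2
The largest bag has 5 vertices, giving width 4; this decomposition certifies tw(G) ≤ 4. For the lower bound, the 5 vertices {0, 1, 2, 3, 4} are pairwise adjacent, and any tree decomposition puts a clique entirely inside one bag — forcing width ≥ 4. Therefore the treewidth is 4.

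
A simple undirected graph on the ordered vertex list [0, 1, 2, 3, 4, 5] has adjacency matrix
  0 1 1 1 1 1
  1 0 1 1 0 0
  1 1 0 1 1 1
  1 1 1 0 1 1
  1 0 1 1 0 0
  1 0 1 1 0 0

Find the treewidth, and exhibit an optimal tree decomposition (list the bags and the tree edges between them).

Every bag has size at most 4, so the width is 4 − 1 = 3 and tw(G) ≤ 3. Conversely, {0, 1, 2, 3} is a clique of size 4, and the vertices of any clique must share a bag in every tree decomposition; so some bag has ≥ 4 vertices and tw(G) ≥ 3. Therefore the treewidth is 3.

Treewidth 3.
One optimal decomposition is:
Bags: B1 = {0, 2, 3, 5}  B2 = {0, 2, 3, 4}  B3 = {0, 1, 2, 3}
Tree: B1–B2, B2–B3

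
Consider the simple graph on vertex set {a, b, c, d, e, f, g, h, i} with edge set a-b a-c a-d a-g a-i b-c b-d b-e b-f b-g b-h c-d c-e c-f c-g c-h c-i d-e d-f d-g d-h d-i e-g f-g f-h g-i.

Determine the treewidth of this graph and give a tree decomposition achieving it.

Every bag has size at most 5, so the width is 5 − 1 = 4 and tw(G) ≤ 4. Conversely, {b, c, d, e, g} is a clique of size 5, and the vertices of any clique must share a bag in every tree decomposition; so some bag has ≥ 5 vertices and tw(G) ≥ 4. Hence tw(G) = 4 exactly.

Treewidth 4.
One such decomposition:
Bags: B1 = {a, c, d, g, i}  B2 = {a, b, c, d, g}  B3 = {b, c, d, f, g}  B4 = {b, c, d, e, g}  B5 = {b, c, d, f, h}
Tree: B1–B2, B2–B3, B3–B4, B3–B5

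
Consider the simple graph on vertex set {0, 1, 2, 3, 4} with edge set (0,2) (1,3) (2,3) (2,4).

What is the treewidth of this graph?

1

A width-1 tree decomposition is:
Bags: B1 = {0, 2}  B2 = {2, 4}  B3 = {2, 3}  B4 = {1, 3}
Tree: B1–B2, B1–B3, B3–B4
The largest bag has 2 vertices, giving width 1; this decomposition certifies tw(G) ≤ 1. G has an edge, so its treewidth is at least 1. Therefore the treewidth is 1.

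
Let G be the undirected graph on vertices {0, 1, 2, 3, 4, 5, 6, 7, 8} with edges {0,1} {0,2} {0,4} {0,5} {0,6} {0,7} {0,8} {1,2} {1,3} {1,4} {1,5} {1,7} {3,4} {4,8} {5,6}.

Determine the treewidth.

2

A width-2 tree decomposition is:
Bags: B1 = {0, 4, 8}  B2 = {0, 1, 4}  B3 = {0, 1, 5}  B4 = {0, 1, 7}  B5 = {1, 3, 4}  B6 = {0, 1, 2}  B7 = {0, 5, 6}
Tree: B1–B2, B2–B3, B2–B4, B2–B5, B4–B6, B3–B7
Every bag has size at most 3, so the width is 3 − 1 = 2 and tw(G) ≤ 2. Conversely, {0, 4, 8} is a clique of size 3, and the vertices of any clique must share a bag in every tree decomposition; so some bag has ≥ 3 vertices and tw(G) ≥ 2. Combining the bounds, tw(G) = 2.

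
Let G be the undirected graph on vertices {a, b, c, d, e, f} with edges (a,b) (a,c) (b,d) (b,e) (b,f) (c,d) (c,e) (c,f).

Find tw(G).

2

A width-2 tree decomposition is:
Bags: B1 = {b, c, d}  B2 = {b, c, f}  B3 = {b, c, e}  B4 = {a, b, c}
Tree: B1–B2, B2–B3, B3–B4
The largest bag has 3 vertices, giving width 2; this decomposition certifies tw(G) ≤ 2. The edges b–d–c–f–b form a cycle, so G is not a tree and its treewidth is at least 2. The upper and lower bounds meet at 2, so that is the treewidth.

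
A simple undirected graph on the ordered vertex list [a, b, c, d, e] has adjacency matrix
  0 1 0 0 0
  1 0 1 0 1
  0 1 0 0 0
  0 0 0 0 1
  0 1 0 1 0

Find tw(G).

1

A width-1 tree decomposition is:
Bags: B1 = {a, b}  B2 = {b, e}  B3 = {d, e}  B4 = {b, c}
Tree: B1–B2, B2–B3, B2–B4
Every bag has size at most 2, so the width is 2 − 1 = 1 and tw(G) ≤ 1. Any graph with an edge has treewidth ≥ 1, and G has the edge a–b. Therefore the treewidth is 1.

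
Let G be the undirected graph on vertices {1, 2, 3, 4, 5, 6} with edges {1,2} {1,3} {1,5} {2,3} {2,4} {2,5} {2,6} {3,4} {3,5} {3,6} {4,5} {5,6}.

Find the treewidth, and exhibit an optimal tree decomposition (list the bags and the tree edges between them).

Every bag has size at most 4, so the width is 4 − 1 = 3 and tw(G) ≤ 3. For the lower bound, the 4 vertices {1, 2, 3, 5} are pairwise adjacent, and any tree decomposition puts a clique entirely inside one bag — forcing width ≥ 3. Combining the bounds, tw(G) = 3.

Treewidth 3.
One optimal decomposition is:
Bags: B1 = {2, 3, 5, 6}  B2 = {2, 3, 4, 5}  B3 = {1, 2, 3, 5}
Tree: B1–B2, B1–B3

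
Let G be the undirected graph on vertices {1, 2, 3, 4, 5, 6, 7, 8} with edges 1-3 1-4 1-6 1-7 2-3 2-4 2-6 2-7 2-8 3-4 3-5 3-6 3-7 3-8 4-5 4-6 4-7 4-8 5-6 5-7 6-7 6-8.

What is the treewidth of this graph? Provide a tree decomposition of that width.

Every bag has size at most 5, so the width is 5 − 1 = 4 and tw(G) ≤ 4. Conversely, {2, 3, 4, 6, 8} is a clique of size 5, and the vertices of any clique must share a bag in every tree decomposition; so some bag has ≥ 5 vertices and tw(G) ≥ 4. Hence tw(G) = 4 exactly.

Treewidth 4.
One such decomposition:
Bags: B1 = {1, 3, 4, 6, 7}  B2 = {2, 3, 4, 6, 7}  B3 = {2, 3, 4, 6, 8}  B4 = {3, 4, 5, 6, 7}
Tree: B1–B2, B2–B3, B2–B4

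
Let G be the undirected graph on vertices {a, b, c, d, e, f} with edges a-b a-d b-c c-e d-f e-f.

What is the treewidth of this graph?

2

A width-2 tree decomposition is:
Bags: B1 = {a, b, d}  B2 = {b, c, d}  B3 = {c, d, e}  B4 = {d, e, f}
Tree: B1–B2, B2–B3, B3–B4
Each bag holds 3 vertices, so the decomposition has width 2, which upper-bounds the treewidth. The edges d–a–b–c–e–f–d form a cycle, so G is not a tree and its treewidth is at least 2. The upper and lower bounds meet at 2, so that is the treewidth.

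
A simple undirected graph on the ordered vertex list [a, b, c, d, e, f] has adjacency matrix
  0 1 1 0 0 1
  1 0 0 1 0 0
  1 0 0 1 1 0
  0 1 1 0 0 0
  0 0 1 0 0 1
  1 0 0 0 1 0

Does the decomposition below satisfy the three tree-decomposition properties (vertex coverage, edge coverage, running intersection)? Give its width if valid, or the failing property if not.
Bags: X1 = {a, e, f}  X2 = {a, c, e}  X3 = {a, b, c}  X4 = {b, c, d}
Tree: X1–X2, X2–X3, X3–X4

Yes; width 2.

Every vertex of G appears in some bag (union = {a, b, c, d, e, f}); every edge is covered by a bag; and for each vertex v the set of bags containing v is connected in the bag tree. The decomposition is therefore valid. The largest bag has 3 vertices, so the width is 2.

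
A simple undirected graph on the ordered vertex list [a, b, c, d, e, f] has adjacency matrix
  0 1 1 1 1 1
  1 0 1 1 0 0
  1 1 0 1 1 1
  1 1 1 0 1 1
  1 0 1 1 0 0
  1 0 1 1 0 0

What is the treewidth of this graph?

A width-3 tree decomposition is:
Bags: B1 = {a, c, d, e}  B2 = {a, b, c, d}  B3 = {a, c, d, f}
Tree: B1–B2, B2–B3
Each bag holds 4 vertices, so the decomposition has width 3, which upper-bounds the treewidth. Conversely, {a, c, d, e} is a clique of size 4, and the vertices of any clique must share a bag in every tree decomposition; so some bag has ≥ 4 vertices and tw(G) ≥ 3. Combining the bounds, tw(G) = 3.

3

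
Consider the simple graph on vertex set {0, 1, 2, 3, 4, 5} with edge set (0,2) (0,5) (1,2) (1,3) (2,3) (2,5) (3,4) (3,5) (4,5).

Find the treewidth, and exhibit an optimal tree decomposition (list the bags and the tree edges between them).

Treewidth 2.
Bags: B1 = {3, 4, 5}  B2 = {2, 3, 5}  B3 = {1, 2, 3}  B4 = {0, 2, 5}
Tree: B1–B2, B2–B3, B2–B4

Every bag has size at most 3, so the width is 3 − 1 = 2 and tw(G) ≤ 2. Conversely, {0, 2, 5} is a clique of size 3, and the vertices of any clique must share a bag in every tree decomposition; so some bag has ≥ 3 vertices and tw(G) ≥ 2. Therefore the treewidth is 2.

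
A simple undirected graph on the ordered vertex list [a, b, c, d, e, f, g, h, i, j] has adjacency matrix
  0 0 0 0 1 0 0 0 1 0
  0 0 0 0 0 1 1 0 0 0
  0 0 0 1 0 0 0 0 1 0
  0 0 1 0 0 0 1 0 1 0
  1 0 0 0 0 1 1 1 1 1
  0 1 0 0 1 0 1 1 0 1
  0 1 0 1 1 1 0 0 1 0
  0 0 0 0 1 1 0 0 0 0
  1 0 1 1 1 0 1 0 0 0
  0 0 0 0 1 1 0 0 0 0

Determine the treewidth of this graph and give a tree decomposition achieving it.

The largest bag has 3 vertices, giving width 2; this decomposition certifies tw(G) ≤ 2. Conversely, {d, g, i} is a clique of size 3, and the vertices of any clique must share a bag in every tree decomposition; so some bag has ≥ 3 vertices and tw(G) ≥ 2. The upper and lower bounds meet at 2, so that is the treewidth.

Treewidth 2.
Bags: B1 = {d, g, i}  B2 = {e, g, i}  B3 = {c, d, i}  B4 = {e, f, g}  B5 = {e, f, j}  B6 = {e, f, h}  B7 = {a, e, i}  B8 = {b, f, g}
Tree: B1–B2, B1–B3, B2–B4, B4–B5, B5–B6, B2–B7, B4–B8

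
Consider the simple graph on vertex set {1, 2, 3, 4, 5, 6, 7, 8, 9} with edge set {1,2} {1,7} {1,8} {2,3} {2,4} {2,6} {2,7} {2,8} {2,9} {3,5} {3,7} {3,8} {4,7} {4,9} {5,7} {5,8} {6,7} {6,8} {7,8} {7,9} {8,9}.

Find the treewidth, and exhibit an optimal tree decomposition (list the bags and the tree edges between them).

Every bag has size at most 4, so the width is 4 − 1 = 3 and tw(G) ≤ 3. For the lower bound, the 4 vertices {1, 2, 7, 8} are pairwise adjacent, and any tree decomposition puts a clique entirely inside one bag — forcing width ≥ 3. Combining the bounds, tw(G) = 3.

Treewidth 3.
Bags: B1 = {2, 3, 7, 8}  B2 = {3, 5, 7, 8}  B3 = {1, 2, 7, 8}  B4 = {2, 7, 8, 9}  B5 = {2, 4, 7, 9}  B6 = {2, 6, 7, 8}
Tree: B1–B2, B1–B3, B1–B4, B4–B5, B1–B6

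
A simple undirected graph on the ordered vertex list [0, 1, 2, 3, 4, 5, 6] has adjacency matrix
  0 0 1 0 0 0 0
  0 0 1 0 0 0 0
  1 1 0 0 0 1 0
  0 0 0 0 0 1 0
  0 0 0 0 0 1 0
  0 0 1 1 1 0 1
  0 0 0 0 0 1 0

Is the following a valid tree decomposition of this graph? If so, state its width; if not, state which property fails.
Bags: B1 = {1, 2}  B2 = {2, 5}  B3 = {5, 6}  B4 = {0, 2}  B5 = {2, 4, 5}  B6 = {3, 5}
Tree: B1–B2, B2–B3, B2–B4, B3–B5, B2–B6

No — bags containing vertex 2 are not connected in the tree.

A tree decomposition must satisfy three properties: every vertex lies in some bag; for every edge, both endpoints lie together in some bag; and for every vertex, the bags containing it form a connected subtree. Here bags containing vertex 2 are not connected in the tree, so the decomposition is invalid.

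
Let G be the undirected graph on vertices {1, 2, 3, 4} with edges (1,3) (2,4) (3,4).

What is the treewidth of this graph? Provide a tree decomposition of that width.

The largest bag has 2 vertices, giving width 1; this decomposition certifies tw(G) ≤ 1. Since G has at least one edge (e.g. 2–4), it is not an edgeless graph, so tw(G) ≥ 1. Hence tw(G) = 1 exactly.

Treewidth 1.
One optimal decomposition is:
Bags: B1 = {2, 4}  B2 = {3, 4}  B3 = {1, 3}
Tree: B1–B2, B2–B3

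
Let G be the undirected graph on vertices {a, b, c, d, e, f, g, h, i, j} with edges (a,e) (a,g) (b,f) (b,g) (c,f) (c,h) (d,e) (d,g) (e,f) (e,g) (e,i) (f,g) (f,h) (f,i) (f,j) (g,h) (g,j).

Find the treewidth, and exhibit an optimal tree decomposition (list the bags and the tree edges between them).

The largest bag has 3 vertices, giving width 2; this decomposition certifies tw(G) ≤ 2. For the lower bound, the 3 vertices {d, e, g} are pairwise adjacent, and any tree decomposition puts a clique entirely inside one bag — forcing width ≥ 2. Hence tw(G) = 2 exactly.

Treewidth 2.
One such decomposition:
Bags: B1 = {f, g, j}  B2 = {e, f, g}  B3 = {a, e, g}  B4 = {f, g, h}  B5 = {b, f, g}  B6 = {e, f, i}  B7 = {c, f, h}  B8 = {d, e, g}
Tree: B1–B2, B2–B3, B1–B4, B1–B5, B2–B6, B4–B7, B2–B8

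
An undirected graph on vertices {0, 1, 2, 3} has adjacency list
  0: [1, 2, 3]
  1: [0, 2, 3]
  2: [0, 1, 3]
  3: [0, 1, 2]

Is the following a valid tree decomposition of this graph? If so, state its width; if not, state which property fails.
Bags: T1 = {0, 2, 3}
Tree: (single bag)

No — vertex 1 appears in no bag.

A tree decomposition must satisfy three properties: every vertex lies in some bag; for every edge, both endpoints lie together in some bag; and for every vertex, the bags containing it form a connected subtree. Here vertex 1 appears in no bag, so the decomposition is invalid.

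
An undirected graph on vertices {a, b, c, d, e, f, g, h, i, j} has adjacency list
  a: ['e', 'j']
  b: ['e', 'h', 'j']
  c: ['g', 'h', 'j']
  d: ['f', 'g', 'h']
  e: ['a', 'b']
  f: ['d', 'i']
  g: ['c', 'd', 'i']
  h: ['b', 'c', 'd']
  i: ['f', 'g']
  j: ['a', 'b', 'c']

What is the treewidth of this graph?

2

A width-2 tree decomposition is:
Bags: B1 = {f, g, i}  B2 = {d, f, g}  B3 = {c, d, g}  B4 = {c, d, h}  B5 = {c, h, j}  B6 = {b, h, j}  B7 = {a, b, j}  B8 = {a, b, e}
Tree: B1–B2, B2–B3, B3–B4, B4–B5, B5–B6, B6–B7, B7–B8
Every bag has size at most 3, so the width is 3 − 1 = 2 and tw(G) ≤ 2. Since i–f–d–g–i is a cycle in G, G is not acyclic. Forests are exactly the graphs of treewidth ≤ 1, so tw(G) ≥ 2. Hence tw(G) = 2 exactly.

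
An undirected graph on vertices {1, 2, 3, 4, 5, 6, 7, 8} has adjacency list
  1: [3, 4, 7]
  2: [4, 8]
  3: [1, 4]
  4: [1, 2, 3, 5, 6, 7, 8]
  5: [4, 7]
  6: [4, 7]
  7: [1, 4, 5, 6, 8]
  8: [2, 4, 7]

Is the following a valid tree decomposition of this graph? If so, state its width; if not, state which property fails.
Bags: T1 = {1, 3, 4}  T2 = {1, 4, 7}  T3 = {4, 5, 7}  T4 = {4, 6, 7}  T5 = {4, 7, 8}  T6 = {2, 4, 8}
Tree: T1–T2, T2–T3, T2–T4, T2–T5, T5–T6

Checking the three conditions: (i) the bags cover all of {1, 2, 3, 4, 5, 6, 7, 8}; (ii) for each edge, some bag contains both endpoints; (iii) the bags containing any fixed vertex form a subtree. All hold, so the decomposition is valid with width 3 − 1 = 2.

Yes; width 2.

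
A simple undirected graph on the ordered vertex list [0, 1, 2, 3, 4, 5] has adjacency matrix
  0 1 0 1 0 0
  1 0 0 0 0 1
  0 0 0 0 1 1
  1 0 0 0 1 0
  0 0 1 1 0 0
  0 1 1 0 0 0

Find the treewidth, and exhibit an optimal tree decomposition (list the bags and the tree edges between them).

Each bag holds 3 vertices, so the decomposition has width 2, which upper-bounds the treewidth. For the lower bound, G contains the cycle 5–2–4–3–0–1–5, so G is not a forest; only forests have treewidth ≤ 1, hence tw(G) ≥ 2. Therefore the treewidth is 2.

Treewidth 2.
One such decomposition:
Bags: B1 = {2, 4, 5}  B2 = {3, 4, 5}  B3 = {0, 3, 5}  B4 = {0, 1, 5}
Tree: B1–B2, B2–B3, B3–B4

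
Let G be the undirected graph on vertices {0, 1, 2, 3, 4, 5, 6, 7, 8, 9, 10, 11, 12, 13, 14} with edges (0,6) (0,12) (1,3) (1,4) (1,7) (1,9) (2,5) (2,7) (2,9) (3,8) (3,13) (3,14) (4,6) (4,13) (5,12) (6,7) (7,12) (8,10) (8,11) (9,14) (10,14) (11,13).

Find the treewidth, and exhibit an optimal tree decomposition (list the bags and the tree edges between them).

Treewidth 3.
One optimal decomposition is:
Bags: B1 = {0, 2, 5, 12}  B2 = {0, 2, 7, 12}  B3 = {0, 2, 6, 7}  B4 = {2, 6, 7, 9}  B5 = {1, 6, 7, 9}  B6 = {1, 4, 6, 9}  B7 = {1, 4, 9, 14}  B8 = {1, 3, 4, 14}  B9 = {3, 4, 13, 14}  B10 = {3, 10, 13, 14}  B11 = {3, 8, 10, 13}  B12 = {8, 10, 11, 13}
Tree: B1–B2, B2–B3, B3–B4, B4–B5, B5–B6, B6–B7, B7–B8, B8–B9, B9–B10, B10–B11, B11–B12

Every bag has size at most 4, so the width is 4 − 1 = 3 and tw(G) ≤ 3. For the lower bound: the 4 vertex sets {0,5,12}, {2}, {7}, {1,4,6,9} are disjoint, each induces a connected subgraph, and every pair is joined by at least one edge of G. Contracting each set to a single vertex therefore yields K_{4} as a minor, and since treewidth is minor-monotone, tw(G) ≥ tw(K_{4}) = 3. Hence tw(G) = 3 exactly.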